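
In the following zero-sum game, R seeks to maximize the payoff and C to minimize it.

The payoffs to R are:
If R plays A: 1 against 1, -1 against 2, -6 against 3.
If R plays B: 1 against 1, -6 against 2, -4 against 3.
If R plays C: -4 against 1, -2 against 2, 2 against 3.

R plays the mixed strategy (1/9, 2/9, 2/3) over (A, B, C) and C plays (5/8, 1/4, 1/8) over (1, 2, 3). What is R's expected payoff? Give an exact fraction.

-157/72

Against (5/8, 1/4, 1/8), each row's expected payoff is A: -3/8; B: -11/8; C: -11/4.
Taking the (1/9, 2/9, 2/3)-weighted average: (1/9)·(-3/8) + (2/9)·(-11/8) + (2/3)·(-11/4) = -157/72.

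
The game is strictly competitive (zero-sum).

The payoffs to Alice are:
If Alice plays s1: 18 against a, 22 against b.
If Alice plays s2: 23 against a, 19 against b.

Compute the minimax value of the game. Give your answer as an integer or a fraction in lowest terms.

Row minima are 18 and 19, so Alice's maximin is 19; column maxima are 23 and 22, so Bob's minimax is 22. These differ, so the equilibrium is in mixed strategies.
Let Alice play s1 with probability p. Bob is indifferent when 18p + 23(1−p) = 22p + 19(1−p), giving p = 1/2.
Let Bob play a with probability q. Alice is indifferent when 18q + 22(1−q) = 23q + 19(1−q), giving q = 3/8.
The value is 18·(3/8) + (22)·(5/8) = 41/2.

41/2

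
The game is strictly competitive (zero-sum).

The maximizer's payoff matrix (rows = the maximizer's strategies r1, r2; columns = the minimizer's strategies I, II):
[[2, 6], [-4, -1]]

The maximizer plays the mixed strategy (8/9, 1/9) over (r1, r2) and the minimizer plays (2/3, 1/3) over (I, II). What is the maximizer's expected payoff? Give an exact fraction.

Against (2/3, 1/3), each row's expected payoff is r1: 10/3; r2: -3.
Taking the (8/9, 1/9)-weighted average: (8/9)·(10/3) + (1/9)·(-3) = 71/27.

71/27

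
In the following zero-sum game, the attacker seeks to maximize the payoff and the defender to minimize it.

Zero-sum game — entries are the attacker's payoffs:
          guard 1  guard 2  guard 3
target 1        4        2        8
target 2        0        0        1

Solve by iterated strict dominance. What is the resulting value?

Column guard 3 is strictly dominated by guard 1 for the defender (4<8, 0<1); eliminate guard 3.
Row target 2 is strictly dominated by row target 1 (4>0, 2>0); eliminate target 2.
Column guard 1 is strictly dominated by guard 2 for the defender (2<4); eliminate guard 1.
Only (target 1, guard 2) remains, with payoff 2.

2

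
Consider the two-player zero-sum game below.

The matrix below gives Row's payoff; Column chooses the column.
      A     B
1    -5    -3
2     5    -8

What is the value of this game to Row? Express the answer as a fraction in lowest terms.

-11/3

Row minima are -5 and -8, so Row's maximin is -5; column maxima are 5 and -3, so Column's minimax is -3. These differ, so the equilibrium is in mixed strategies.
Let Row play 1 with probability p. Column is indifferent when −5p + 5(1−p) = −3p − 8(1−p), giving p = 13/15.
Let Column play A with probability q. Row is indifferent when −5q − 3(1−q) = 5q − 8(1−q), giving q = 1/3.
The value is -5·(1/3) + (-3)·(2/3) = -11/3.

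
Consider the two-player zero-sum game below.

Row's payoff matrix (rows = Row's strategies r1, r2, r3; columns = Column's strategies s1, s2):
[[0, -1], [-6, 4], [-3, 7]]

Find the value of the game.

Row r2 is strictly dominated by row r3, so Row never plays it.
The remaining 2×2 game on (r1, r3) × (s1, s2) has no saddle point. Let Row play r1 with probability p; indifference gives −3(1−p) = −p + 7(1−p), so p = 10/11.
Similarly Column's optimal q on s1 is 8/11, and the value is 0·(8/11) + (-1)·(3/11) = -3/11.

-3/11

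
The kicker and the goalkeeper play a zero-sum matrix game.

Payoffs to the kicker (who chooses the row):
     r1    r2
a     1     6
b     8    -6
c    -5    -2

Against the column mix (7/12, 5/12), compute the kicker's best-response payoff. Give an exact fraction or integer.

a: (1)·(7/12) + (6)·(5/12) = 37/12.
b: (8)·(7/12) + (-6)·(5/12) = 13/6.
c: (-5)·(7/12) + (-2)·(5/12) = -15/4.
The best pure response is a with expected payoff 37/12.

37/12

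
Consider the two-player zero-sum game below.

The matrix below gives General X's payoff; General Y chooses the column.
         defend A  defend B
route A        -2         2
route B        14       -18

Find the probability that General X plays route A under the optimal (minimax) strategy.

8/9

Row minima are -2 and -18, so General X's maximin is -2; column maxima are 14 and 2, so General Y's minimax is 2. These differ, so the equilibrium is in mixed strategies.
Let General X play route A with probability p. General Y is indifferent when −2p + 14(1−p) = 2p − 18(1−p), giving p = 8/9.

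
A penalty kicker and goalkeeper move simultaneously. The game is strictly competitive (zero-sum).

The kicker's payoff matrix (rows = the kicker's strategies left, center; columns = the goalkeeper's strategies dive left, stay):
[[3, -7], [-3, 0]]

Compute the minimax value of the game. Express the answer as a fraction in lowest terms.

Row minima are -7 and -3, so the kicker's maximin is -3; column maxima are 3 and 0, so the goalkeeper's minimax is 0. These differ, so the equilibrium is in mixed strategies.
Let the kicker play left with probability p. The goalkeeper is indifferent when 3p − 3(1−p) = −7p, giving p = 3/13.
Let the goalkeeper play dive left with probability q. The kicker is indifferent when 3q − 7(1−q) = −3q, giving q = 7/13.
The value is 3·(7/13) + (-7)·(6/13) = -21/13.

-21/13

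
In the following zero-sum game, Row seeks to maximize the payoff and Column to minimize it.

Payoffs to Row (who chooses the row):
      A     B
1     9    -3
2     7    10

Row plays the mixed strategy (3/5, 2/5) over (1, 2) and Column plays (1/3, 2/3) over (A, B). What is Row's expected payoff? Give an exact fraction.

Against (1/3, 2/3), each row's expected payoff is 1: 1; 2: 9.
Taking the (3/5, 2/5)-weighted average: (3/5)·(1) + (2/5)·(9) = 21/5.

21/5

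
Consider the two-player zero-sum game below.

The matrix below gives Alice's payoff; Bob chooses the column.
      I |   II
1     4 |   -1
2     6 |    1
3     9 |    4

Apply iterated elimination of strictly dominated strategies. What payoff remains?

Column I is strictly dominated by II for Bob (-1<4, 1<6, 4<9); eliminate I.
Row 2 is strictly dominated by row 3 (4>1); eliminate 2.
Row 1 is strictly dominated by row 3 (4>-1); eliminate 1.
Only (3, II) remains, with payoff 4.

4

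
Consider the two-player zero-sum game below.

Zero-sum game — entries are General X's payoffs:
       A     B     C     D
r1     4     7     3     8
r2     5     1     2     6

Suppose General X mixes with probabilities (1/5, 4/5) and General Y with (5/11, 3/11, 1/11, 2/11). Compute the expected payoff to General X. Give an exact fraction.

Against (5/11, 3/11, 1/11, 2/11), each row's expected payoff is r1: 60/11; r2: 42/11.
Taking the (1/5, 4/5)-weighted average: (1/5)·(60/11) + (4/5)·(42/11) = 228/55.

228/55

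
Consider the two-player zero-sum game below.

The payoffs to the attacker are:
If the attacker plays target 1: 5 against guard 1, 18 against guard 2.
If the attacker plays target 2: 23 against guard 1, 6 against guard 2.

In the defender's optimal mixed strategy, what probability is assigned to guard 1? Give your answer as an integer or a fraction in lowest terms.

Row minima are 5 and 6, so the attacker's maximin is 6; column maxima are 23 and 18, so the defender's minimax is 18. These differ, so the equilibrium is in mixed strategies.
Let the defender play guard 1 with probability q. The attacker is indifferent when 5q + 18(1−q) = 23q + 6(1−q), giving q = 2/5.

2/5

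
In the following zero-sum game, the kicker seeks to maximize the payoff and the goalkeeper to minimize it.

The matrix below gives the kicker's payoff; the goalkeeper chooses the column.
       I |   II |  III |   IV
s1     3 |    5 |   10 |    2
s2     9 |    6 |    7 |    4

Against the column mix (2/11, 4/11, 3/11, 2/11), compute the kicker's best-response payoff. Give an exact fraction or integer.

s1: (3)·(2/11) + (5)·(4/11) + (10)·(3/11) + (2)·(2/11) = 60/11.
s2: (9)·(2/11) + (6)·(4/11) + (7)·(3/11) + (4)·(2/11) = 71/11.
The best pure response is s2 with expected payoff 71/11.

71/11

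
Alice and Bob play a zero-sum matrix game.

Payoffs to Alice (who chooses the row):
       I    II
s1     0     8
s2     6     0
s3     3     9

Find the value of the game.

Row s1 is strictly dominated by row s3, so Alice never plays it.
The remaining 2×2 game on (s2, s3) × (I, II) has no saddle point. Let Alice play s2 with probability p; indifference gives 6p + 3(1−p) = 9(1−p), so p = 1/2.
Similarly Bob's optimal q on I is 3/4, and the value is 6·(3/4) + (0)·(1/4) = 9/2.

9/2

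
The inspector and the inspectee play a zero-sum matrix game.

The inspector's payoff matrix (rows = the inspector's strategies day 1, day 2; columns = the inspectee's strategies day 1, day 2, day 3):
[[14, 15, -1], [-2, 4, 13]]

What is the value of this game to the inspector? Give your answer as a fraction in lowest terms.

6

Column day 2 is strictly dominated by day 1 for the inspectee (it gives the inspector more in every row).
The remaining 2×2 game on (day 1, day 2) × (day 1, day 3) has no saddle point. Let the inspector play day 1 with probability p; indifference gives 14p − 2(1−p) = −p + 13(1−p), so p = 1/2.
Similarly the inspectee's optimal q on day 1 is 7/15, and the value is 14·(7/15) + (-1)·(8/15) = 6.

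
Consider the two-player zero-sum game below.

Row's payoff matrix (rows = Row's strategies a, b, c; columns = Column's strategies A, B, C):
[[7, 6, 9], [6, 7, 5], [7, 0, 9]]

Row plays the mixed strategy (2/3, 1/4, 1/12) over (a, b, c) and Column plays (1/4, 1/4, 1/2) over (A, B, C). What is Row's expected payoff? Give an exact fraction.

Against (1/4, 1/4, 1/2), each row's expected payoff is a: 31/4; b: 23/4; c: 25/4.
Taking the (2/3, 1/4, 1/12)-weighted average: (2/3)·(31/4) + (1/4)·(23/4) + (1/12)·(25/4) = 57/8.

57/8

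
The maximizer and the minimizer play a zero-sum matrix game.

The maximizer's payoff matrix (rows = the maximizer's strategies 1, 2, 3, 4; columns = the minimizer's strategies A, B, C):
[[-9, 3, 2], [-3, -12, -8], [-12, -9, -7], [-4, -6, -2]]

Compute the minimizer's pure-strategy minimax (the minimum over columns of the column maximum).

The worst case (largest entry) in each column is A: -3, B: 3, C: 2.
The best (smallest) of these is -3.

-3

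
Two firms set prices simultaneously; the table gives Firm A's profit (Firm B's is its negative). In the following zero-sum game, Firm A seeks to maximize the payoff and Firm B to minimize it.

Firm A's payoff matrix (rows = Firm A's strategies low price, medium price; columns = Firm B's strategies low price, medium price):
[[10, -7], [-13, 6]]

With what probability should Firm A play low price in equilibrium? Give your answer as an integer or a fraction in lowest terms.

Row minima are -7 and -13, so Firm A's maximin is -7; column maxima are 10 and 6, so Firm B's minimax is 6. These differ, so the equilibrium is in mixed strategies.
Let Firm A play low price with probability p. Firm B is indifferent when 10p − 13(1−p) = −7p + 6(1−p), giving p = 19/36.

19/36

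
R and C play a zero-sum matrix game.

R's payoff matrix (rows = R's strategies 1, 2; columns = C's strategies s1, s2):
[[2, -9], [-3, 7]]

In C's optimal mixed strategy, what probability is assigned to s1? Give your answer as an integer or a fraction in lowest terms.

Row minima are -9 and -3, so R's maximin is -3; column maxima are 2 and 7, so C's minimax is 2. These differ, so the equilibrium is in mixed strategies.
Let C play s1 with probability q. R is indifferent when 2q − 9(1−q) = −3q + 7(1−q), giving q = 16/21.

16/21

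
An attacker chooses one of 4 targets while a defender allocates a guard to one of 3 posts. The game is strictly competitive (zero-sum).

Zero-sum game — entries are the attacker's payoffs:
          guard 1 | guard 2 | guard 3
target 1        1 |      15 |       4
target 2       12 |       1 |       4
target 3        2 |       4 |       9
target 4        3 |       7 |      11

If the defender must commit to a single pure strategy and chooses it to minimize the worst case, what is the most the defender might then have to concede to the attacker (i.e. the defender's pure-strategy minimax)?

The worst case (largest entry) in each column is guard 1: 12, guard 2: 15, guard 3: 11.
The best (smallest) of these is 11.

11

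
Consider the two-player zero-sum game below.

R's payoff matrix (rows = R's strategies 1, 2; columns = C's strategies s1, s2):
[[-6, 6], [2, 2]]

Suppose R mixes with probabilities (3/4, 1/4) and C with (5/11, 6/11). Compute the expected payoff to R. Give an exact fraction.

10/11

Against (5/11, 6/11), each row's expected payoff is 1: 6/11; 2: 2.
Taking the (3/4, 1/4)-weighted average: (3/4)·(6/11) + (1/4)·(2) = 10/11.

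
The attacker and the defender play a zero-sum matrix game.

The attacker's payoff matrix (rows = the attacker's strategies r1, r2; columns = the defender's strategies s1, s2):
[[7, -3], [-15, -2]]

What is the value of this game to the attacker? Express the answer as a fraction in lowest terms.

Row minima are -3 and -15, so the attacker's maximin is -3; column maxima are 7 and -2, so the defender's minimax is -2. These differ, so the equilibrium is in mixed strategies.
Let the attacker play r1 with probability p. The defender is indifferent when 7p − 15(1−p) = −3p − 2(1−p), giving p = 13/23.
Let the defender play s1 with probability q. The attacker is indifferent when 7q − 3(1−q) = −15q − 2(1−q), giving q = 1/23.
The value is 7·(1/23) + (-3)·(22/23) = -59/23.

-59/23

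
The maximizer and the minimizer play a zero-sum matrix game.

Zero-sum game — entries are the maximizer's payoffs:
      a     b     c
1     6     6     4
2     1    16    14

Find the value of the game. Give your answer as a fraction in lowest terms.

Column b is strictly dominated by c for the minimizer (it gives the maximizer more in every row).
The remaining 2×2 game on (1, 2) × (a, c) has no saddle point. Let the maximizer play 1 with probability p; indifference gives 6p + (1−p) = 4p + 14(1−p), so p = 13/15.
Similarly the minimizer's optimal q on a is 2/3, and the value is 6·(2/3) + (4)·(1/3) = 16/3.

16/3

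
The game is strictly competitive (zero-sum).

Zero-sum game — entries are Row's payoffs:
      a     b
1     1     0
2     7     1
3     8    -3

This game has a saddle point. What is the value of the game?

Row minima: 0, 1, -3 → Row's maximin is 1.
Column maxima: 8, 1 → Column's minimax is 1.
They coincide at (2, b), so the value is 1.

1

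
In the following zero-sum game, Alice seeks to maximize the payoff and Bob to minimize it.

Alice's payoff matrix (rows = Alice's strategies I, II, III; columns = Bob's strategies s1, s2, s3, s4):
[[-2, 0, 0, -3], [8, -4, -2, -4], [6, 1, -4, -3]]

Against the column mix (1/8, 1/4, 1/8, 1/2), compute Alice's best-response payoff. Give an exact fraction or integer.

-1

I: (-2)·(1/8) + (0)·(1/4) + (0)·(1/8) + (-3)·(1/2) = -7/4.
II: (8)·(1/8) + (-4)·(1/4) + (-2)·(1/8) + (-4)·(1/2) = -9/4.
III: (6)·(1/8) + (1)·(1/4) + (-4)·(1/8) + (-3)·(1/2) = -1.
The best pure response is III with expected payoff -1.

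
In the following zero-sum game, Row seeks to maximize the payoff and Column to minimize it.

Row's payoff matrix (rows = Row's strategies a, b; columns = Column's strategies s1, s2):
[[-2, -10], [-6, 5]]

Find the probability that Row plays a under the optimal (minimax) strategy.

11/19

Row minima are -10 and -6, so Row's maximin is -6; column maxima are -2 and 5, so Column's minimax is -2. These differ, so the equilibrium is in mixed strategies.
Let Row play a with probability p. Column is indifferent when −2p − 6(1−p) = −10p + 5(1−p), giving p = 11/19.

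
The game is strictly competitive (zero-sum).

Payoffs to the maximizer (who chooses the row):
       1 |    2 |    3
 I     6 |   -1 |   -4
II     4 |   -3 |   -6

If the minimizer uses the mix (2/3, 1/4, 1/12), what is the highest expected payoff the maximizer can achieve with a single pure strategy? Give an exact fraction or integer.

I: (6)·(2/3) + (-1)·(1/4) + (-4)·(1/12) = 41/12.
II: (4)·(2/3) + (-3)·(1/4) + (-6)·(1/12) = 17/12.
The best pure response is I with expected payoff 41/12.

41/12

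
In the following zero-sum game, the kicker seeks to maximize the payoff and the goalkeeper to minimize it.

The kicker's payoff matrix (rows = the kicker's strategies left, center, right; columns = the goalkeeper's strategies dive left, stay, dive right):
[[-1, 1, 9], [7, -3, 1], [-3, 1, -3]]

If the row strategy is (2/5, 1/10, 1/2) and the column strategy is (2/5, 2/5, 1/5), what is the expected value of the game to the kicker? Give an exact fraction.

Against (2/5, 2/5, 1/5), each row's expected payoff is left: 9/5; center: 9/5; right: -7/5.
Taking the (2/5, 1/10, 1/2)-weighted average: (2/5)·(9/5) + (1/10)·(9/5) + (1/2)·(-7/5) = 1/5.

1/5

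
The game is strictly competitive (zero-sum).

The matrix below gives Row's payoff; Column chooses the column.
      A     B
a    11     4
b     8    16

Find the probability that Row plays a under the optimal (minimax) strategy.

Row minima are 4 and 8, so Row's maximin is 8; column maxima are 11 and 16, so Column's minimax is 11. These differ, so the equilibrium is in mixed strategies.
Let Row play a with probability p. Column is indifferent when 11p + 8(1−p) = 4p + 16(1−p), giving p = 8/15.

8/15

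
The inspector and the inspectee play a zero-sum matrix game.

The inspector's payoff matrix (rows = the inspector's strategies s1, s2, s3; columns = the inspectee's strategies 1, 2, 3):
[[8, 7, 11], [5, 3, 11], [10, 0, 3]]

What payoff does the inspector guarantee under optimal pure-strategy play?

Row minima: 7, 3, 0 → the inspector's maximin is 7.
Column maxima: 10, 7, 11 → the inspectee's minimax is 7.
They coincide at (s1, 2), so the value is 7.

7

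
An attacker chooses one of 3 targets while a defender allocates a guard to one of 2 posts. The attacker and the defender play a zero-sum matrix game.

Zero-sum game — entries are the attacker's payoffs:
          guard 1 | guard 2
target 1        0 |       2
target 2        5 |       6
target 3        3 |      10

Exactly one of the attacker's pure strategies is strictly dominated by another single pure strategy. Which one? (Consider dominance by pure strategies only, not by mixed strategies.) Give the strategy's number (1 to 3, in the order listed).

Compare target 1 with target 2: 5 > 0, 6 > 2.
So target 2 strictly dominates target 1 for the attacker; target 1 is strictly dominated.

1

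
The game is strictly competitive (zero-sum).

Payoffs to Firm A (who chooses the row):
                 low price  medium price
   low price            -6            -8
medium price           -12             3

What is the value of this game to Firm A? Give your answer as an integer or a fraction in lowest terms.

Row minima are -8 and -12, so Firm A's maximin is -8; column maxima are -6 and 3, so Firm B's minimax is -6. These differ, so the equilibrium is in mixed strategies.
Let Firm A play low price with probability p. Firm B is indifferent when −6p − 12(1−p) = −8p + 3(1−p), giving p = 15/17.
Let Firm B play low price with probability q. Firm A is indifferent when −6q − 8(1−q) = −12q + 3(1−q), giving q = 11/17.
The value is -6·(11/17) + (-8)·(6/17) = -114/17.

-114/17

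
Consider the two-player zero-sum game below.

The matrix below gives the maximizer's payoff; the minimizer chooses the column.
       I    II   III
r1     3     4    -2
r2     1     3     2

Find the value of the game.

Column II is strictly dominated by III for the minimizer (it gives the maximizer more in every row).
The remaining 2×2 game on (r1, r2) × (I, III) has no saddle point. Let the maximizer play r1 with probability p; indifference gives 3p + (1−p) = −2p + 2(1−p), so p = 1/6.
Similarly the minimizer's optimal q on I is 2/3, and the value is 3·(2/3) + (-2)·(1/3) = 4/3.

4/3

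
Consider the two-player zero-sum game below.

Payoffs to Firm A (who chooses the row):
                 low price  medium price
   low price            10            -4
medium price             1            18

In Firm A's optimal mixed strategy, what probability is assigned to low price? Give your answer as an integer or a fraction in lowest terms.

Row minima are -4 and 1, so Firm A's maximin is 1; column maxima are 10 and 18, so Firm B's minimax is 10. These differ, so the equilibrium is in mixed strategies.
Let Firm A play low price with probability p. Firm B is indifferent when 10p + (1−p) = −4p + 18(1−p), giving p = 17/31.

17/31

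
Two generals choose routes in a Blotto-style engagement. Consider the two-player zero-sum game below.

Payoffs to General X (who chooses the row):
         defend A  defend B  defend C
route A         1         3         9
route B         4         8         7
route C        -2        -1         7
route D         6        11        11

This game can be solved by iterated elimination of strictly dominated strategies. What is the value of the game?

6

Row route C is strictly dominated by row route A (1>-2, 3>-1, 9>7); eliminate route C.
Row route A is strictly dominated by row route D (6>1, 11>3, 11>9); eliminate route A.
Column defend C is strictly dominated by defend A for General Y (4<7, 6<11); eliminate defend C.
Column defend B is strictly dominated by defend A for General Y (4<8, 6<11); eliminate defend B.
Row route B is strictly dominated by row route D (6>4); eliminate route B.
Only (route D, defend A) remains, with payoff 6.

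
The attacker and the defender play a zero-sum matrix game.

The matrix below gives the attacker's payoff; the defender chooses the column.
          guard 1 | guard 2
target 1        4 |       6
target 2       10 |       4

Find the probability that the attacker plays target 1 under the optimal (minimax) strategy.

Row minima are 4 and 4, so the attacker's maximin is 4; column maxima are 10 and 6, so the defender's minimax is 6. These differ, so the equilibrium is in mixed strategies.
Let the attacker play target 1 with probability p. The defender is indifferent when 4p + 10(1−p) = 6p + 4(1−p), giving p = 3/4.

3/4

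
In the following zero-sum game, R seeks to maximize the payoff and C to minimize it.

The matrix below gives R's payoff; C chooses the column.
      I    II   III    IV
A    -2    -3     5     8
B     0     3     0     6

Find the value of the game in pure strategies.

0

Row minima: -3, 0 → R's maximin is 0.
Column maxima: 0, 3, 5, 8 → C's minimax is 0.
They coincide at (B, I), so the value is 0.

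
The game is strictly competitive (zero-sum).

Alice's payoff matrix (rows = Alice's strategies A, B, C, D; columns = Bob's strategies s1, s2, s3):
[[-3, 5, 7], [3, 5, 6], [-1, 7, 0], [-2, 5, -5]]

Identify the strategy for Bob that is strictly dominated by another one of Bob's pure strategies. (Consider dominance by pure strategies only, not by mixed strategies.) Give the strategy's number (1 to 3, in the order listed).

2

Bob prefers columns that give Alice less. Compare s2 with s1: -3 < 5, 3 < 5, -1 < 7, -2 < 5.
So s1 strictly dominates s2 for Bob; s2 is strictly dominated.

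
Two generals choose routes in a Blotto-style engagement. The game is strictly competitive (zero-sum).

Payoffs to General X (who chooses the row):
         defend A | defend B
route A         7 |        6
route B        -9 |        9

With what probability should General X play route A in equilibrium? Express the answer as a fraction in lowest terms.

Row minima are 6 and -9, so General X's maximin is 6; column maxima are 7 and 9, so General Y's minimax is 7. These differ, so the equilibrium is in mixed strategies.
Let General X play route A with probability p. General Y is indifferent when 7p − 9(1−p) = 6p + 9(1−p), giving p = 18/19.

18/19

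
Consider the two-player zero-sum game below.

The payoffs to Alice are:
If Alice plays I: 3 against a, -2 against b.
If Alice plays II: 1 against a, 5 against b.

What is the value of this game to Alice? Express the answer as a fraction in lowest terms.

Row minima are -2 and 1, so Alice's maximin is 1; column maxima are 3 and 5, so Bob's minimax is 3. These differ, so the equilibrium is in mixed strategies.
Let Alice play I with probability p. Bob is indifferent when 3p + (1−p) = −2p + 5(1−p), giving p = 4/9.
Let Bob play a with probability q. Alice is indifferent when 3q − 2(1−q) = q + 5(1−q), giving q = 7/9.
The value is 3·(7/9) + (-2)·(2/9) = 17/9.

17/9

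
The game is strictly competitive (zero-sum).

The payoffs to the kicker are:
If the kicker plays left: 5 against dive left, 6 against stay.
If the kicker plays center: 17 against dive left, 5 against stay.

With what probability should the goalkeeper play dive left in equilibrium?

1/13

Row minima are 5 and 5, so the kicker's maximin is 5; column maxima are 17 and 6, so the goalkeeper's minimax is 6. These differ, so the equilibrium is in mixed strategies.
Let the goalkeeper play dive left with probability q. The kicker is indifferent when 5q + 6(1−q) = 17q + 5(1−q), giving q = 1/13.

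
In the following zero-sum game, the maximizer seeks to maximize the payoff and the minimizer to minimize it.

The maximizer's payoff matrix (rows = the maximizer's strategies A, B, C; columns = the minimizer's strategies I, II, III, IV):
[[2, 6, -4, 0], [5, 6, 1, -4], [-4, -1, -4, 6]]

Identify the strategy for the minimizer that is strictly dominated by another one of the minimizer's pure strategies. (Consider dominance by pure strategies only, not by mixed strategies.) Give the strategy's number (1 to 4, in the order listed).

The minimizer prefers columns that give the maximizer less. Compare II with I: 2 < 6, 5 < 6, -4 < -1.
So I strictly dominates II for the minimizer; II is strictly dominated.

2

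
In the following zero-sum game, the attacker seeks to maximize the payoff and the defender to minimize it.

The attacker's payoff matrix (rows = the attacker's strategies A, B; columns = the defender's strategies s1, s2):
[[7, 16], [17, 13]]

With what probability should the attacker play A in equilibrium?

4/13

Row minima are 7 and 13, so the attacker's maximin is 13; column maxima are 17 and 16, so the defender's minimax is 16. These differ, so the equilibrium is in mixed strategies.
Let the attacker play A with probability p. The defender is indifferent when 7p + 17(1−p) = 16p + 13(1−p), giving p = 4/13.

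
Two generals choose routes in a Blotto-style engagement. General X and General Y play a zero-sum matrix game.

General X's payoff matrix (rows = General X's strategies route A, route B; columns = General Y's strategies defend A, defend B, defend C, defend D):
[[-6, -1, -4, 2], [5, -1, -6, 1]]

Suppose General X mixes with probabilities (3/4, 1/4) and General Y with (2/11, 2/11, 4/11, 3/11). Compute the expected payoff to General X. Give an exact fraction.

Against (2/11, 2/11, 4/11, 3/11), each row's expected payoff is route A: -24/11; route B: -13/11.
Taking the (3/4, 1/4)-weighted average: (3/4)·(-24/11) + (1/4)·(-13/11) = -85/44.

-85/44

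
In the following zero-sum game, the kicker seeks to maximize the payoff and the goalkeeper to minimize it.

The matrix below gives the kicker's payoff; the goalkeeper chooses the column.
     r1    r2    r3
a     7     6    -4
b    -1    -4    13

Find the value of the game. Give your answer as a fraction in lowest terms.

62/27

Column r1 is strictly dominated by r2 for the goalkeeper (it gives the kicker more in every row).
The remaining 2×2 game on (a, b) × (r2, r3) has no saddle point. Let the kicker play a with probability p; indifference gives 6p − 4(1−p) = −4p + 13(1−p), so p = 17/27.
Similarly the goalkeeper's optimal q on r2 is 17/27, and the value is 6·(17/27) + (-4)·(10/27) = 62/27.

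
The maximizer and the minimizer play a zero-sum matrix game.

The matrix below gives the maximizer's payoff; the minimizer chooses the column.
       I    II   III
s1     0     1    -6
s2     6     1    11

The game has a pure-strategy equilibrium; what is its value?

1

Row minima: -6, 1 → the maximizer's maximin is 1.
Column maxima: 6, 1, 11 → the minimizer's minimax is 1.
They coincide at (s2, II), so the value is 1.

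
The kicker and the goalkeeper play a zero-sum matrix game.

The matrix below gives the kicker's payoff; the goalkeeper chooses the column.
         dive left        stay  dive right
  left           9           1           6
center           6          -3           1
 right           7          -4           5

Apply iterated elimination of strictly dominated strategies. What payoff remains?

Column dive right is strictly dominated by stay for the goalkeeper (1<6, -3<1, -4<5); eliminate dive right.
Column dive left is strictly dominated by stay for the goalkeeper (1<9, -3<6, -4<7); eliminate dive left.
Row right is strictly dominated by row left (1>-4); eliminate right.
Row center is strictly dominated by row left (1>-3); eliminate center.
Only (left, stay) remains, with payoff 1.

1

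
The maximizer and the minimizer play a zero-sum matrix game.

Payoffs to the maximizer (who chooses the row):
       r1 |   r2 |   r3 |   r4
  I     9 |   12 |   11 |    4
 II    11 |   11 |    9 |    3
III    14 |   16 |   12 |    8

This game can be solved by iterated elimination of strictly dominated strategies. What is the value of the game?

Row II is strictly dominated by row III (14>11, 16>11, 12>9, 8>3); eliminate II.
Column r3 is strictly dominated by r4 for the minimizer (4<11, 8<12); eliminate r3.
Row I is strictly dominated by row III (14>9, 16>12, 8>4); eliminate I.
Column r1 is strictly dominated by r4 for the minimizer (8<14); eliminate r1.
Column r2 is strictly dominated by r4 for the minimizer (8<16); eliminate r2.
Only (III, r4) remains, with payoff 8.

8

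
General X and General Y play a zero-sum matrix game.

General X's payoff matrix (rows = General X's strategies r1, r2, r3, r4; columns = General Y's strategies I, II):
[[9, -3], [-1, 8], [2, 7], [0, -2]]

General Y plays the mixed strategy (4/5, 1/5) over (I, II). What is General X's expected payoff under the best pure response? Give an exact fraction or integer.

33/5

r1: (9)·(4/5) + (-3)·(1/5) = 33/5.
r2: (-1)·(4/5) + (8)·(1/5) = 4/5.
r3: (2)·(4/5) + (7)·(1/5) = 3.
r4: (0)·(4/5) + (-2)·(1/5) = -2/5.
The best pure response is r1 with expected payoff 33/5.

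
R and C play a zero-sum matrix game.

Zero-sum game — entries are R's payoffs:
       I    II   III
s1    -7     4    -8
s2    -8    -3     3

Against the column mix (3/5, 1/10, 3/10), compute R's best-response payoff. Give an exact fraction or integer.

-21/5

s1: (-7)·(3/5) + (4)·(1/10) + (-8)·(3/10) = -31/5.
s2: (-8)·(3/5) + (-3)·(1/10) + (3)·(3/10) = -21/5.
The best pure response is s2 with expected payoff -21/5.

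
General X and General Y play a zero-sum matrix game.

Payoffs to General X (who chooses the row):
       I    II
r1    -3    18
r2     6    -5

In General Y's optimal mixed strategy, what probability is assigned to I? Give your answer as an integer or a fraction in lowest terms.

Row minima are -3 and -5, so General X's maximin is -3; column maxima are 6 and 18, so General Y's minimax is 6. These differ, so the equilibrium is in mixed strategies.
Let General Y play I with probability q. General X is indifferent when −3q + 18(1−q) = 6q − 5(1−q), giving q = 23/32.

23/32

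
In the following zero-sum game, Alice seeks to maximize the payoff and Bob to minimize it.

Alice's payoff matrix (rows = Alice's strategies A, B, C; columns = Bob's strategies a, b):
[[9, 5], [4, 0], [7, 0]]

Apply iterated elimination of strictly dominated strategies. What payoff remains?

5

Row C is strictly dominated by row A (9>7, 5>0); eliminate C.
Column a is strictly dominated by b for Bob (5<9, 0<4); eliminate a.
Row B is strictly dominated by row A (5>0); eliminate B.
Only (A, b) remains, with payoff 5.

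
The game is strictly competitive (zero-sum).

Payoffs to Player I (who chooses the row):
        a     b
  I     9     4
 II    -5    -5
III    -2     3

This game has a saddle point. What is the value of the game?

Row minima: 4, -5, -2 → Player I's maximin is 4.
Column maxima: 9, 4 → Player II's minimax is 4.
They coincide at (I, b), so the value is 4.

4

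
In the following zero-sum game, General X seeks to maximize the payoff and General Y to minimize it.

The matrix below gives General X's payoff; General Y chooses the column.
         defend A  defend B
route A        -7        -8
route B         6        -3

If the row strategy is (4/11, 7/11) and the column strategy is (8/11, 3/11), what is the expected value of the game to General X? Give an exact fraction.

-47/121

Against (8/11, 3/11), each row's expected payoff is route A: -80/11; route B: 39/11.
Taking the (4/11, 7/11)-weighted average: (4/11)·(-80/11) + (7/11)·(39/11) = -47/121.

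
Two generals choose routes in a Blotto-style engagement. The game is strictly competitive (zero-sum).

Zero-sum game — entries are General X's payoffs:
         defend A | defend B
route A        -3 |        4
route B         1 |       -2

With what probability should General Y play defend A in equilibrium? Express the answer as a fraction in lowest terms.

3/5

Row minima are -3 and -2, so General X's maximin is -2; column maxima are 1 and 4, so General Y's minimax is 1. These differ, so the equilibrium is in mixed strategies.
Let General Y play defend A with probability q. General X is indifferent when −3q + 4(1−q) = q − 2(1−q), giving q = 3/5.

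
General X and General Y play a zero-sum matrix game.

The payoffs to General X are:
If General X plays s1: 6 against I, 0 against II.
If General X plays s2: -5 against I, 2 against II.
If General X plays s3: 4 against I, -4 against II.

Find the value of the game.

12/13

Row s3 is strictly dominated by row s1, so General X never plays it.
The remaining 2×2 game on (s1, s2) × (I, II) has no saddle point. Let General X play s1 with probability p; indifference gives 6p − 5(1−p) = 2(1−p), so p = 7/13.
Similarly General Y's optimal q on I is 2/13, and the value is 6·(2/13) + (0)·(11/13) = 12/13.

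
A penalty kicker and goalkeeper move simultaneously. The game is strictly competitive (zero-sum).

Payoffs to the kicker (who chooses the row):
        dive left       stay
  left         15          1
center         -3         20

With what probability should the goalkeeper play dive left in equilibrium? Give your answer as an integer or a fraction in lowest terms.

Row minima are 1 and -3, so the kicker's maximin is 1; column maxima are 15 and 20, so the goalkeeper's minimax is 15. These differ, so the equilibrium is in mixed strategies.
Let the goalkeeper play dive left with probability q. The kicker is indifferent when 15q + (1−q) = −3q + 20(1−q), giving q = 19/37.

19/37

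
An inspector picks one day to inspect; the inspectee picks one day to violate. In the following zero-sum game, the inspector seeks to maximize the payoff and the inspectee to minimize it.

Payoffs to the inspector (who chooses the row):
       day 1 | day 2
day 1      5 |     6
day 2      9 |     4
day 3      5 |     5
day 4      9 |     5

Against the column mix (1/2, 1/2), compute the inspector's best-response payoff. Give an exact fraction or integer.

7

day 1: (5)·(1/2) + (6)·(1/2) = 11/2.
day 2: (9)·(1/2) + (4)·(1/2) = 13/2.
day 3: (5)·(1/2) + (5)·(1/2) = 5.
day 4: (9)·(1/2) + (5)·(1/2) = 7.
The best pure response is day 4 with expected payoff 7.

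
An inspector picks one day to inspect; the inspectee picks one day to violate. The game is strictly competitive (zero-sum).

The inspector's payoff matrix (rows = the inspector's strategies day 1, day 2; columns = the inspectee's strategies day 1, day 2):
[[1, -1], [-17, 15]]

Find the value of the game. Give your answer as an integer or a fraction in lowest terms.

Row minima are -1 and -17, so the inspector's maximin is -1; column maxima are 1 and 15, so the inspectee's minimax is 1. These differ, so the equilibrium is in mixed strategies.
Let the inspector play day 1 with probability p. The inspectee is indifferent when p − 17(1−p) = −p + 15(1−p), giving p = 16/17.
Let the inspectee play day 1 with probability q. The inspector is indifferent when q − (1−q) = −17q + 15(1−q), giving q = 8/17.
The value is 1·(8/17) + (-1)·(9/17) = -1/17.

-1/17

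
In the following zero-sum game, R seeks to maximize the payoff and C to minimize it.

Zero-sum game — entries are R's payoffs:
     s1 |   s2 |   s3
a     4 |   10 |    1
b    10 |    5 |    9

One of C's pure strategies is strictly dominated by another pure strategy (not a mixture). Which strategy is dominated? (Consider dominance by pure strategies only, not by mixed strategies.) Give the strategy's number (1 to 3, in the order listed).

1

C prefers columns that give R less. Compare s1 with s3: 1 < 4, 9 < 10.
So s3 strictly dominates s1 for C; s1 is strictly dominated.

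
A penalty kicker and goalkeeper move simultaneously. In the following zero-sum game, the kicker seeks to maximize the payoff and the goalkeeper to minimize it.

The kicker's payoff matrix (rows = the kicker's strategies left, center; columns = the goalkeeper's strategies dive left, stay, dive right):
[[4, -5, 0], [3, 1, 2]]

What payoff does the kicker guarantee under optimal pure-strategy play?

1

Row minima: -5, 1 → the kicker's maximin is 1.
Column maxima: 4, 1, 2 → the goalkeeper's minimax is 1.
They coincide at (center, stay), so the value is 1.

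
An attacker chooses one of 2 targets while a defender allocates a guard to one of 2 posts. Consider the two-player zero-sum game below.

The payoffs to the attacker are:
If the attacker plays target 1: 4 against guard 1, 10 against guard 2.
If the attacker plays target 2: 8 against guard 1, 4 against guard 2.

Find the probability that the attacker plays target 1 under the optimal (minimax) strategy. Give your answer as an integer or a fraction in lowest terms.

Row minima are 4 and 4, so the attacker's maximin is 4; column maxima are 8 and 10, so the defender's minimax is 8. These differ, so the equilibrium is in mixed strategies.
Let the attacker play target 1 with probability p. The defender is indifferent when 4p + 8(1−p) = 10p + 4(1−p), giving p = 2/5.

2/5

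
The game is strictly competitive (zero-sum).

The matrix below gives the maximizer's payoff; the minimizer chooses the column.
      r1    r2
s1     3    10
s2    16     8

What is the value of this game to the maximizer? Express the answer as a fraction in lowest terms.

136/15

Row minima are 3 and 8, so the maximizer's maximin is 8; column maxima are 16 and 10, so the minimizer's minimax is 10. These differ, so the equilibrium is in mixed strategies.
Let the maximizer play s1 with probability p. The minimizer is indifferent when 3p + 16(1−p) = 10p + 8(1−p), giving p = 8/15.
Let the minimizer play r1 with probability q. The maximizer is indifferent when 3q + 10(1−q) = 16q + 8(1−q), giving q = 2/15.
The value is 3·(2/15) + (10)·(13/15) = 136/15.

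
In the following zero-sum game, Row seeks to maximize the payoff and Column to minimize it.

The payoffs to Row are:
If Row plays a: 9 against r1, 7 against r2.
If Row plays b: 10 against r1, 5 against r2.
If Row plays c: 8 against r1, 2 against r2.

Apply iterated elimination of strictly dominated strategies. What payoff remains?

Column r1 is strictly dominated by r2 for Column (7<9, 5<10, 2<8); eliminate r1.
Row b is strictly dominated by row a (7>5); eliminate b.
Row c is strictly dominated by row a (7>2); eliminate c.
Only (a, r2) remains, with payoff 7.

7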